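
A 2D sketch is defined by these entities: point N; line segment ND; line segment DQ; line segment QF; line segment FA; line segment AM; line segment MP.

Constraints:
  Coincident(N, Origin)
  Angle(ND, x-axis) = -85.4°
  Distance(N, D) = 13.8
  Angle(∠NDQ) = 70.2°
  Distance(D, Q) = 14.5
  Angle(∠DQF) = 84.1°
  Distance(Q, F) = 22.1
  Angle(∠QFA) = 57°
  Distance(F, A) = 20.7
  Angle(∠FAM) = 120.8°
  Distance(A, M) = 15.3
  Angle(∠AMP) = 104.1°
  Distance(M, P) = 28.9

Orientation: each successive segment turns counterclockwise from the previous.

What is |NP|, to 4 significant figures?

31.47

N is at the origin; ND runs at -85.4° with length 13.8, so D = (1.107, -13.76). ∠NDQ = 70.2° gives DQ at 24.40° from the x-axis; with |DQ| = 14.5, Q = (14.31, -7.766). ∠DQF = 84.1° gives QF at 120.3° from the x-axis; with |QF| = 22.1, F = (3.162, 11.32). ∠QFA = 57.0° gives FA at -116.7° from the x-axis; with |FA| = 20.7, A = (-6.139, -7.177). ∠FAM = 120.8° gives AM at -57.50° from the x-axis; with |AM| = 15.3, M = (2.081, -20.08). ∠AMP = 104.1° gives MP at 18.40° from the x-axis; with |MP| = 28.9, P = (29.50, -10.96). Then |NP| = |P − N| = 31.47.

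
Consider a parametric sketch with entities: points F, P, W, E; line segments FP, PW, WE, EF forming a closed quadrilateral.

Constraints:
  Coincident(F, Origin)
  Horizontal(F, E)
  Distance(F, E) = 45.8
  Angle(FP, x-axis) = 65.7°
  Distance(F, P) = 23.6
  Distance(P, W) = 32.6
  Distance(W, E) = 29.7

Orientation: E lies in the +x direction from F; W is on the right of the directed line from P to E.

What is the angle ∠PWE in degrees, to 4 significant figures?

84.67°

Checks: |PW| = 32.60 ✓; |WE| = 29.70 ✓.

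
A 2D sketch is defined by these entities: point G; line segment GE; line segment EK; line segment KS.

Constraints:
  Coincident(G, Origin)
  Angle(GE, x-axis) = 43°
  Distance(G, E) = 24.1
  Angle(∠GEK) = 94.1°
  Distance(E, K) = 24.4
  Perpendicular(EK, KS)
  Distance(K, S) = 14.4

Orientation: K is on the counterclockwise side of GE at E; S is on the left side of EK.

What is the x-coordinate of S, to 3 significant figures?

-8.90

G is at the origin; GE runs at 43.0° with length 24.1, so E = 24.1·(cos 43.0°, sin 43.0°) = (17.6, 16.4). ∠GEK = 94.1°, so EK runs at 43.0° + (180° − 94.1°) = 129° from the x-axis; with |EK| = 24.4, K = E + 24.4·(cos 129°, sin 129°) = (2.30, 35.4). EK ⟂ KS; with |KS| = 14.4 on the left of EK, S = K + 14.4·(-0.778, -0.628) = (-8.90, 26.4). So S.x = -8.90.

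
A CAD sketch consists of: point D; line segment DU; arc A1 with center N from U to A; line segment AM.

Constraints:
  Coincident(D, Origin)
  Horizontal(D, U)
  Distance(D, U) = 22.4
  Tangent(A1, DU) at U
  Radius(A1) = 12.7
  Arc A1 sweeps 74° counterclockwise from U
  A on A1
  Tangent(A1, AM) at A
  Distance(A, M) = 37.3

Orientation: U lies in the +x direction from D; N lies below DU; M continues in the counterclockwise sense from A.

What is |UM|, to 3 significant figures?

50.4

D is at the origin; D and U share the same y with |DU| = 22.4 and U on the +x side, so U = (22.4, 0.00). The tangent condition forces NU to be normal to DU, so N = U + (0, -12.7) = (22.4, -12.7). On A1, U sits at bearing 90° from N; a 74° counterclockwise sweep puts A at bearing 164°, so A = N + 12.7·(cos 164°, sin 164°) = (10.2, -9.20). The tangent condition forces NA to be normal to AM, so AM runs along (−sin 164°, cos 164°); with |AM| = 37.3, M = (-0.0893, -45.1). Then |UM| = |M − U| = 50.4.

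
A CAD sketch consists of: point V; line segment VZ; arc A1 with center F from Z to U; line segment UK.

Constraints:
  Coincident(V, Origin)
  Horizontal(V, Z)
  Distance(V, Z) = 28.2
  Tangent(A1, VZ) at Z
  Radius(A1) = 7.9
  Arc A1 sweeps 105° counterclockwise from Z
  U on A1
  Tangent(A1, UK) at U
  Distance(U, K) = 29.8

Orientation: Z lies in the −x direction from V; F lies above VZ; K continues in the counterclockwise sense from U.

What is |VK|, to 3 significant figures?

48.0

V is at the origin; VZ is horizontal with |VZ| = 28.2 and Z on the −x side, so Z = (-28.2, 0.00). Tangency of A1 to VZ means the radius FZ is perpendicular to VZ, so F = Z + (0, 7.9) = (-28.2, 7.90). On A1, Z sits at bearing -90° from F; a 105° counterclockwise sweep puts U at bearing 15°, so U = F + 7.9·(cos 15°, sin 15°) = (-20.6, 9.94). A1 meets UK tangentially, so FU is at right angles to UK, so UK runs along (−sin 15°, cos 15°); with |UK| = 29.8, K = (-28.3, 38.7). Then |VK| = |K − V| = 48.0.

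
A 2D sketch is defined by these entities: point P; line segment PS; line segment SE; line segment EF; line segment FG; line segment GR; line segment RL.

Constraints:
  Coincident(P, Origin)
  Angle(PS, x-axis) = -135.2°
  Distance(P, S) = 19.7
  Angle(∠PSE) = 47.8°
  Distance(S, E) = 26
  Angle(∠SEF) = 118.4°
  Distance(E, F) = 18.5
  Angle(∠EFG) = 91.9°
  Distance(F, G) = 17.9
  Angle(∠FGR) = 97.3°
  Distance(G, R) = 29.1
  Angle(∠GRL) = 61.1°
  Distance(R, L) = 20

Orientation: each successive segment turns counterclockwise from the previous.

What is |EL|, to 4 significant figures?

4.706

∠FGR = 97.3° gives GR at -130.6° from the x-axis; with |GR| = 29.1, R = (-12.27, -11.72). ∠GRL = 61.1° gives RL at -11.70° from the x-axis; with |RL| = 20.0, L = (7.310, -15.77). Then |EL| = |L − E| = 4.706.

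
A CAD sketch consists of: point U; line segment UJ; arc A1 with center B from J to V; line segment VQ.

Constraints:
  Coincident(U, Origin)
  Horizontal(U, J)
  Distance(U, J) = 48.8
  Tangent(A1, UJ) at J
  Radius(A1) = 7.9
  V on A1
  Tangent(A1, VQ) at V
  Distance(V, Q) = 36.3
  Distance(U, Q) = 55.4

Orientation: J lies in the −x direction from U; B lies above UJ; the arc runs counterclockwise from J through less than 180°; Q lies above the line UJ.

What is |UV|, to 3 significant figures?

41.5

Checks: |BV| = 7.900 ✓; ∠(BV, VQ) = 90.00° ✓; |VQ| = 36.30 ✓; |UQ| = 55.40 ✓.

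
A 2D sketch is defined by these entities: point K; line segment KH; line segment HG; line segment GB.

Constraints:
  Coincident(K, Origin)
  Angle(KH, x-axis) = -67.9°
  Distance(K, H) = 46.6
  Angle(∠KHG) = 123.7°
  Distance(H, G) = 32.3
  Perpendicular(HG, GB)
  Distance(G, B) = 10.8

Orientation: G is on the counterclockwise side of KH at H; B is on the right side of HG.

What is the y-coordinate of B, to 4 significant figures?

-60.25

K is at the origin; KH runs at -67.9° with length 46.6, so H = 46.6·(cos -67.9°, sin -67.9°) = (17.53, -43.18). ∠KHG = 123.7°, so HG runs at -67.9° + (180° − 123.7°) = -11.60° from the x-axis; with |HG| = 32.3, G = H + 32.3·(cos -11.60°, sin -11.60°) = (49.17, -49.67). HG is perpendicular to GB; with |GB| = 10.8 on the right of HG, B = G + 10.8·(-0.2011, -0.9796) = (47.00, -60.25). So B.y = -60.25.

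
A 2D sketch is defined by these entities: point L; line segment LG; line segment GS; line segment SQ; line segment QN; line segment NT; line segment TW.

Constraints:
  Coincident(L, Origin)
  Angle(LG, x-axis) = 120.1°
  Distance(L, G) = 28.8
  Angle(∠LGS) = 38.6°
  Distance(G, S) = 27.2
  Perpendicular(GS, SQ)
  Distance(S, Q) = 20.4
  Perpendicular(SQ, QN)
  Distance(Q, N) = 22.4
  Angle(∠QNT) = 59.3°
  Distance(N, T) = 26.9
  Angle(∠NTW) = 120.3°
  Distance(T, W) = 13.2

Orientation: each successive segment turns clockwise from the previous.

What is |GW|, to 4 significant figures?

31.84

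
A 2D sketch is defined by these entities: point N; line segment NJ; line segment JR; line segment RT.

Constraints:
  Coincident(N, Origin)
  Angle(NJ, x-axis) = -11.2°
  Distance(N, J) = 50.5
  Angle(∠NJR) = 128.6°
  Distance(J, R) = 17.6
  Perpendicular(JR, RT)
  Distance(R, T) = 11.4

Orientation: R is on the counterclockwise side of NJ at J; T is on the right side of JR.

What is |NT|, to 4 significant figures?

70.70

N is at the origin; NJ runs at -11.2° with length 50.5, so J = 50.5·(cos -11.2°, sin -11.2°) = (49.54, -9.809). ∠NJR = 128.6°, so JR runs at -11.2° + (180° − 128.6°) = 40.20° from the x-axis; with |JR| = 17.6, R = J + 17.6·(cos 40.20°, sin 40.20°) = (62.98, 1.551). JR is perpendicular to RT; with |RT| = 11.4 on the right of JR, T = R + 11.4·(0.6455, -0.7638) = (70.34, -7.156). Then |NT| = |T − N| = 70.70.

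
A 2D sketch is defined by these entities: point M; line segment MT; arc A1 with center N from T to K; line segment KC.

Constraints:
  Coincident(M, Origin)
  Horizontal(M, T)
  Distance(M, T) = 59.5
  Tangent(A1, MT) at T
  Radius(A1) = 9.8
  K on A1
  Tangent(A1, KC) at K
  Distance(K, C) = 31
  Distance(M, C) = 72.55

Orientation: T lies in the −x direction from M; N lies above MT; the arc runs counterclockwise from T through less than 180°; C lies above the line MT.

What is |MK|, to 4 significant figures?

51.66

Checks: M = (0.00, 0.00) ✓; |NK| = 9.800 ✓; ∠(NK, KC) = 90.00° ✓; |KC| = 31.00 ✓; |MC| = 72.55 ✓.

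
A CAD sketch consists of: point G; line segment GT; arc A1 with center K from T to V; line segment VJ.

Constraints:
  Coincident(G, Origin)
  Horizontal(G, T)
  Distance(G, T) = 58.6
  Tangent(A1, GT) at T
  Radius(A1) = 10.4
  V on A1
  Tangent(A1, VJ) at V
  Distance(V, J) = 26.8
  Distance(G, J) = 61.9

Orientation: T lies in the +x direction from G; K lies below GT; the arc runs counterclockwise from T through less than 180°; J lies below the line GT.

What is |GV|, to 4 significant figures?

49.40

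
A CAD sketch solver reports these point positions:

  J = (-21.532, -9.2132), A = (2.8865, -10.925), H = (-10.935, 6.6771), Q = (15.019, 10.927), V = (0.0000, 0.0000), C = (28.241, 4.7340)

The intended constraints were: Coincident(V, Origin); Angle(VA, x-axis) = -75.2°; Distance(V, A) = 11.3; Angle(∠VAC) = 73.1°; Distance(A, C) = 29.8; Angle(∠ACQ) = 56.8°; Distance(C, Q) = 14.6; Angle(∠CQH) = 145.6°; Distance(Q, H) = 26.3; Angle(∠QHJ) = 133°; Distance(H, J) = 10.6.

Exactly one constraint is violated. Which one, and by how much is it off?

Distance(H, J) = 10.6 — off by 8.50.

V = (0.00, 0.00) ✓; VA at -75.20° ✓; |VA| = 11.30 ✓; ∠VAC = 73.10° ✓; |AC| = 29.80 ✓; ∠ACQ = 56.80° ✓; |CQ| = 14.60 ✓; ∠CQH = 145.6° ✓; |QH| = 26.30 ✓; ∠QHJ = 133.0° ✓; |HJ| = 19.10 ✗.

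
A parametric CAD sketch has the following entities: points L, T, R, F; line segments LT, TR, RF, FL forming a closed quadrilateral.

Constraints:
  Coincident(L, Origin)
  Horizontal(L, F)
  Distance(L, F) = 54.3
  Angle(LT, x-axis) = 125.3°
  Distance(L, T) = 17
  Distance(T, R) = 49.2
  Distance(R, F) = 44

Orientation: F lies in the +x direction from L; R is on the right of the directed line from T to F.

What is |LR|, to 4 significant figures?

32.20

L is at the origin; LF is horizontal with |LF| = 54.3 and F in +x, so F = (54.3, 0). LT runs at 125.3° with |LT| = 17.0, so T = (-9.824, 13.87). R is determined by |TR| = 49.2 and |RF| = 44.0 together: it lies at the intersection of circle(T, 49.2) and circle(F, 44.0). With |TF| = 65.61, the foot of the radical line on TF is 36.50 from T and the perpendicular offset is √(49.2² − 36.50²) = 32.99. Taking the right-of-TF solution: R = (18.87, -26.09).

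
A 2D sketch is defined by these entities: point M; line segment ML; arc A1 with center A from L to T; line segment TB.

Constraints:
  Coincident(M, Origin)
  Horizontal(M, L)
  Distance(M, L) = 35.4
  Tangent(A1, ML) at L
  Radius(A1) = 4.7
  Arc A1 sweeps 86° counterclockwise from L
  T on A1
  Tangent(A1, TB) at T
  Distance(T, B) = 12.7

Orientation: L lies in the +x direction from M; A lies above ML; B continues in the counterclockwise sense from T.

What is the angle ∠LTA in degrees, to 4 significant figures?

47.00°

The tangent condition forces AL to be normal to ML, so A = L + (0, 4.7) = (35.40, 4.700). On A1, L sits at bearing -90° from A; an 86° counterclockwise sweep puts T at bearing -4°, so T = A + 4.7·(cos -4°, sin -4°) = (40.09, 4.372). Then cos ∠LTA = TL·TA / (|TL||TA|), giving 47.00°.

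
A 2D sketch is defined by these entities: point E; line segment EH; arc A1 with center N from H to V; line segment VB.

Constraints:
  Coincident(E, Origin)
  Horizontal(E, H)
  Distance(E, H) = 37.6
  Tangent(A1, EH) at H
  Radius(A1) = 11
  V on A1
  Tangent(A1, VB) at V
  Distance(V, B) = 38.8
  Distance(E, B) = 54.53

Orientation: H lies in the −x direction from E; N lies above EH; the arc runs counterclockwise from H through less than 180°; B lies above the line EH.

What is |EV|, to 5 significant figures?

28.532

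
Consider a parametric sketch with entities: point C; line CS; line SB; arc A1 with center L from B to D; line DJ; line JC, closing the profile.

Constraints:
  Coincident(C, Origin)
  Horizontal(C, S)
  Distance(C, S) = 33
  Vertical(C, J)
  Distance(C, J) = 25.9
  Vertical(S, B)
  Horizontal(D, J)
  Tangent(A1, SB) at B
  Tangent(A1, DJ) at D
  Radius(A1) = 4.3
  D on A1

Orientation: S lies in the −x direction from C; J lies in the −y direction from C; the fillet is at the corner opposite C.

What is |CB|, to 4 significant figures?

39.44

C is at the origin; C and S share the same y with |CS| = 33.0 and S on the −x side, so S = (-33.00, 0.000). C and J share the same x with |CJ| = 25.9 and J on the −y side, so J = (0.000, -25.90). The virtual corner opposite C is at (-33.00, -25.90). A1 meets SB tangentially, so LB is at right angles to SB and the tangent condition forces LD to be normal to DJ, with radius 4.3, so the center L sits 4.3 in from both sides at L = (-28.70, -21.60). That places the tangent points at B = (-33.00, -21.60) on SB and D = (-28.70, -25.90) on DJ. Then |CB| = |B − C| = 39.44.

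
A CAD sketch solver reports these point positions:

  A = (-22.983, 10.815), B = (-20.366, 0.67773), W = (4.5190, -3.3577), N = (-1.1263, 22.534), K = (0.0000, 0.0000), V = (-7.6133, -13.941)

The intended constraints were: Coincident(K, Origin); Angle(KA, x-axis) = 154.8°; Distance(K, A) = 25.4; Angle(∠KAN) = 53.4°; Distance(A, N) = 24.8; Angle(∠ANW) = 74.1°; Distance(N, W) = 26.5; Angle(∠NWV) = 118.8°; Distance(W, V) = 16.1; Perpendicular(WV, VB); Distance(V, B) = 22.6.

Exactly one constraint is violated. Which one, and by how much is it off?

Distance(V, B) = 22.6 — off by 3.20.

K = (0.00, 0.00) ✓; KA at 154.8° ✓; |KA| = 25.40 ✓; ∠KAN = 53.40° ✓; |AN| = 24.80 ✓; ∠ANW = 74.10° ✓; |NW| = 26.50 ✓; ∠NWV = 118.8° ✓; |WV| = 16.10 ✓; ∠(WV, VB) = 90.00° ✓; |VB| = 19.40 ✗.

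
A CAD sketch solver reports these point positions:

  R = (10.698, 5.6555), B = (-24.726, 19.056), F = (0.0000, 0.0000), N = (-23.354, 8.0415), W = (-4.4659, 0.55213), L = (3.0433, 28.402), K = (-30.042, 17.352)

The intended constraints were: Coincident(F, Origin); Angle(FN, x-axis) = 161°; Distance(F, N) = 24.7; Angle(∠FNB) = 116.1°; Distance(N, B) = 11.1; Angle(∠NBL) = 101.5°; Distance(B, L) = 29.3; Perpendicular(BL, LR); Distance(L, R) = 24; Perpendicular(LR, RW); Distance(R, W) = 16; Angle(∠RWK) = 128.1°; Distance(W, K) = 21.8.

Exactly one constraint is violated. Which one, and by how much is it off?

Distance(W, K) = 21.8 — off by 8.80.

F = (0.00, 0.00) ✓; FN at 161.0° ✓; |FN| = 24.70 ✓; ∠FNB = 116.1° ✓; |NB| = 11.10 ✓; ∠NBL = 101.5° ✓; |BL| = 29.30 ✓; ∠(BL, LR) = 90.00° ✓; |LR| = 24.00 ✓; ∠(LR, RW) = 90.00° ✓; |RW| = 16.00 ✓; ∠RWK = 128.1° ✓; |WK| = 30.60 ✗.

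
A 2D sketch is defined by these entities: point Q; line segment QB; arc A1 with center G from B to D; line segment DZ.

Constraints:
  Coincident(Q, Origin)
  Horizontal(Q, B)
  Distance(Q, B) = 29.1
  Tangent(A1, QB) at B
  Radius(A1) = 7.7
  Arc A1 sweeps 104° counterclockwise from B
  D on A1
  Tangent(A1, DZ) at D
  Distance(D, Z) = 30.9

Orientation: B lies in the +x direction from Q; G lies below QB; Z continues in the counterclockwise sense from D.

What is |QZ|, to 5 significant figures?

49.100

On A1, B sits at bearing 90° from G; a 104° counterclockwise sweep puts D at bearing 194°, so D = G + 7.7·(cos 194°, sin 194°) = (21.629, -9.5628). A1 meets DZ tangentially, so GD is at right angles to DZ, so DZ runs along (−sin 194°, cos 194°); with |DZ| = 30.9, Z = (29.104, -39.545). Then |QZ| = |Z − Q| = 49.100.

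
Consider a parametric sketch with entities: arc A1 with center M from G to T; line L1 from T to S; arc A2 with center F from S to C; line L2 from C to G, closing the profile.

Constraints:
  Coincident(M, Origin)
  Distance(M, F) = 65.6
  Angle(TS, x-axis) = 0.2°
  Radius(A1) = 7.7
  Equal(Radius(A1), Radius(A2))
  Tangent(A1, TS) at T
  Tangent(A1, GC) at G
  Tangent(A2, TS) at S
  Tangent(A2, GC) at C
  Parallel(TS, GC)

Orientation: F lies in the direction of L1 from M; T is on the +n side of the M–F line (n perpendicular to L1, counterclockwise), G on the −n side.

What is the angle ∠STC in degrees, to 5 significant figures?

13.211°

The slot axis is L1's direction at 0.2°, so u = (cos 0.2°, sin 0.2°) = (0.99999, 0.0034907) and n = (−sin 0.2°, cos 0.2°) = (-0.0034907, 0.99999). M is at the origin and F lies 65.6 along u from M, so F = 65.6·u = (65.600, 0.22899). Tangency of A1 to both parallel lines with radius 7.7 puts T and G at M ± 7.7·n: T = (-0.026878, 7.7000), G = (0.026878, -7.7000). Equal radii place S and C the same way about F: S = F + 7.7·n = (65.573, 7.9289), C = F − 7.7·n = (65.626, -7.4710). Then cos ∠STC = TS·TC / (|TS||TC|), giving 13.211°.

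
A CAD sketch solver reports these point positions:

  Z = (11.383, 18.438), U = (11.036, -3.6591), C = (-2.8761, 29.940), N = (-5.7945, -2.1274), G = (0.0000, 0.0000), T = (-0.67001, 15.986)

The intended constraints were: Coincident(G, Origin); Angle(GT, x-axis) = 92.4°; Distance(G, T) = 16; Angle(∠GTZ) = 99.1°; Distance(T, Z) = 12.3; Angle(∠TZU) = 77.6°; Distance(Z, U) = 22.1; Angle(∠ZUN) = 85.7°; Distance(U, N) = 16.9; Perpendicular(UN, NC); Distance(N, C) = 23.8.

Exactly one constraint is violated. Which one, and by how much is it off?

Distance(N, C) = 23.8 — off by 8.40.

G = (0.00, 0.00) ✓; GT at 92.40° ✓; |GT| = 16.00 ✓; ∠GTZ = 99.10° ✓; |TZ| = 12.30 ✓; ∠TZU = 77.60° ✓; |ZU| = 22.10 ✓; ∠ZUN = 85.70° ✓; |UN| = 16.90 ✓; ∠(UN, NC) = 90.00° ✓; |NC| = 32.20 ✗.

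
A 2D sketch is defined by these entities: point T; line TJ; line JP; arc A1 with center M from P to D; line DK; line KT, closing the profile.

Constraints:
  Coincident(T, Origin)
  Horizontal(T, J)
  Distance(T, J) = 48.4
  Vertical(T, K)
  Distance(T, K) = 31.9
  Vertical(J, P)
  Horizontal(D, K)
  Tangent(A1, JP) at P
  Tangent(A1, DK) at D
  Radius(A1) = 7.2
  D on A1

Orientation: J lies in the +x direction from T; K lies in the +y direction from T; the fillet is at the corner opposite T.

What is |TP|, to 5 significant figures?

54.338

T is at the origin; T and J share the same y with |TJ| = 48.4 and J on the +x side, so J = (48.400, 0.0000). TK is vertical with |TK| = 31.9 and K on the +y side, so K = (0.0000, 31.900). The virtual corner opposite T is at (48.400, 31.900). A1 meets JP tangentially, so MP is at right angles to JP and since A1 is tangent to DK there, MD ⟂ DK, with radius 7.2, so the center M sits 7.2 in from both sides at M = (41.200, 24.700). That places the tangent points at P = (48.400, 24.700) on JP and D = (41.200, 31.900) on DK. Then |TP| = |P − T| = 54.338.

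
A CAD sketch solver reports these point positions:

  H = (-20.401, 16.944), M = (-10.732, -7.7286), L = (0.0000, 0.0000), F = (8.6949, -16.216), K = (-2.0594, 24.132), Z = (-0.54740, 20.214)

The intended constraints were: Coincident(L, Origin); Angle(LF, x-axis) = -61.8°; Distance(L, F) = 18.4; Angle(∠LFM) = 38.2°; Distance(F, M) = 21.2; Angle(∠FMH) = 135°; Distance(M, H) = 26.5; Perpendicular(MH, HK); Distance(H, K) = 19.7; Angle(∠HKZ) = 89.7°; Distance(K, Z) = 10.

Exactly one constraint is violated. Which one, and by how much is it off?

Distance(K, Z) = 10 — off by 5.80.

L = (0.00, 0.00) ✓; LF at -61.80° ✓; |LF| = 18.40 ✓; ∠LFM = 38.20° ✓; |FM| = 21.20 ✓; ∠FMH = 135.0° ✓; |MH| = 26.50 ✓; ∠(MH, HK) = 90.00° ✓; |HK| = 19.70 ✓; ∠HKZ = 89.70° ✓; |KZ| = 4.200 ✗.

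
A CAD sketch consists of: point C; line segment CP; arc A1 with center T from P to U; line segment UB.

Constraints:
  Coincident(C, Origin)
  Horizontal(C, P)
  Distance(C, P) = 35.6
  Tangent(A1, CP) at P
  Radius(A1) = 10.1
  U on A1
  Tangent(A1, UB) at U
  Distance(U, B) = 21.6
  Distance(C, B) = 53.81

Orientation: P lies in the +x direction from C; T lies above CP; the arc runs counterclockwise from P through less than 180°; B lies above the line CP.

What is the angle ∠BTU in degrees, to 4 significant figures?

64.94°

C is at the origin; CP is horizontal with |CP| = 35.6 and P on the +x side, so P = (35.60, 0.000). A1 meets CP tangentially, so TP is at right angles to CP, so T = P + (0, 10.1) = (35.60, 10.10). Since TU ⟂ UB (tangency), |TB| = √(10.1² + 21.6²) = 23.84 regardless of where U sits on A1. So B lies on both circle(C, 53.81) and circle(T, 23.84); the above-CP intersection is B = (42.58, 32.90). U is the foot of the tangent from B: U = (45.60, 11.51).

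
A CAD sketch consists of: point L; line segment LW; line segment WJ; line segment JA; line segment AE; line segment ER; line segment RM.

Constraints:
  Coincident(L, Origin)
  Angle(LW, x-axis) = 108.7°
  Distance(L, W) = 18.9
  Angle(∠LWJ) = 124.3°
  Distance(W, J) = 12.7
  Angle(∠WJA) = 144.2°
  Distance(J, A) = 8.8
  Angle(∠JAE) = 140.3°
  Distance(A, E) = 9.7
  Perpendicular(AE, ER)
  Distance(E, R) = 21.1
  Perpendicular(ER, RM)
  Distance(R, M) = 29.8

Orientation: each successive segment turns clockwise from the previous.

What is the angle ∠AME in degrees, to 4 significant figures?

11.09°

L is at the origin; LW runs at 108.7° with length 18.9, so W = (-6.060, 17.90). ∠LWJ = 124.3° gives WJ at 53.00° from the x-axis; with |WJ| = 12.7, J = (1.583, 28.04). ∠WJA = 144.2° gives JA at 17.20° from the x-axis; with |JA| = 8.8, A = (9.990, 30.65). ∠JAE = 140.3° gives AE at -22.50° from the x-axis; with |AE| = 9.7, E = (18.95, 26.94). AE ⟂ ER, so ER runs at -112.5°; with |ER| = 21.1, R = (10.88, 7.441). ER is perpendicular to RM, so RM runs at 157.5°; with |RM| = 29.8, M = (-16.65, 18.85). Then cos ∠AME = MA·ME / (|MA||ME|), giving 11.09°.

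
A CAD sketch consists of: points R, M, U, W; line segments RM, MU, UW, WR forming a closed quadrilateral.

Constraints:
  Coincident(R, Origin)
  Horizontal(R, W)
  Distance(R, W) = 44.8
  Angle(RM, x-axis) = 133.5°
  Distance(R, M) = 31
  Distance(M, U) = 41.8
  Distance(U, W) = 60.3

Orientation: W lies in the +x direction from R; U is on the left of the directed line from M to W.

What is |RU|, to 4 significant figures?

50.68

Checks: |MU| = 41.80 ✓; |UW| = 60.30 ✓.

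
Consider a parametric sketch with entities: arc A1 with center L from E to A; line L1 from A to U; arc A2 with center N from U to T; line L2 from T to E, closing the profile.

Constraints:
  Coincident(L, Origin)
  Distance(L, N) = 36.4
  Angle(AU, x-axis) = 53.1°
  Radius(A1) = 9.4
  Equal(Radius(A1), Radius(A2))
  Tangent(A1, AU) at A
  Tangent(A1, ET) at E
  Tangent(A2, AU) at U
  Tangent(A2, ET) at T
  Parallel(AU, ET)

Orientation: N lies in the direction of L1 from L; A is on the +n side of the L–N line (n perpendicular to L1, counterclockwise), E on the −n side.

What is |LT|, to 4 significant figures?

37.59

The slot axis is L1's direction at 53.1°, so u = (cos 53.1°, sin 53.1°) = (0.6004, 0.7997) and n = (−sin 53.1°, cos 53.1°) = (-0.7997, 0.6004). L is at the origin and N lies 36.4 along u from L, so N = 36.4·u = (21.86, 29.11). Tangency of A1 to both parallel lines with radius 9.4 puts A and E at L ± 9.4·n: A = (-7.517, 5.644), E = (7.517, -5.644). Equal radii place U and T the same way about N: U = N + 9.4·n = (14.34, 34.75), T = N − 9.4·n = (29.37, 23.46). Then |LT| = |T − L| = 37.59.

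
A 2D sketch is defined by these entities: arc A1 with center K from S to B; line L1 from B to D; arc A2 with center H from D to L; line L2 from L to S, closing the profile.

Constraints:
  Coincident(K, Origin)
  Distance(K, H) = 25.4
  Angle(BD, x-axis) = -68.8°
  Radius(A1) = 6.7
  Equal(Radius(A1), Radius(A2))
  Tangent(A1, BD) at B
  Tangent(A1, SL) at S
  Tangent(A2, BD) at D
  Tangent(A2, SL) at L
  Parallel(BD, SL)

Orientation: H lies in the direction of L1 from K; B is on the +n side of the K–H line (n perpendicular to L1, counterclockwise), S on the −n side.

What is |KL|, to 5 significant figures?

26.269

Tangency of A1 to both parallel lines with radius 6.7 puts B and S at K ± 6.7·n: B = (6.2466, 2.4229), S = (-6.2466, -2.4229). Equal radii place D and L the same way about H: D = H + 6.7·n = (15.432, -21.258), L = H − 6.7·n = (2.9387, -26.104). Then |KL| = |L − K| = 26.269.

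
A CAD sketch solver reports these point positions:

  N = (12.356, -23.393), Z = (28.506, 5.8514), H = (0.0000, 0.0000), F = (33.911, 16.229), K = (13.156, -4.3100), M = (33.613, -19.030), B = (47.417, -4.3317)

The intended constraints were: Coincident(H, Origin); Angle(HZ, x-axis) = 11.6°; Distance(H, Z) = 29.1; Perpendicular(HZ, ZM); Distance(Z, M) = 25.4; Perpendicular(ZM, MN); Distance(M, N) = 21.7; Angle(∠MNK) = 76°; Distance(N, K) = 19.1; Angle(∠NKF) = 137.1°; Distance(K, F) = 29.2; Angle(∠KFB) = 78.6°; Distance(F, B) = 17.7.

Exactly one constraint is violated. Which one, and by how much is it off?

Distance(F, B) = 17.7 — off by 6.90.

H = (0.00, 0.00) ✓; HZ at 11.60° ✓; |HZ| = 29.10 ✓; ∠(HZ, ZM) = 90.00° ✓; |ZM| = 25.40 ✓; ∠(ZM, MN) = 90.00° ✓; |MN| = 21.70 ✓; ∠MNK = 76.00° ✓; |NK| = 19.10 ✓; ∠NKF = 137.1° ✓; |KF| = 29.20 ✓; ∠KFB = 78.60° ✓; |FB| = 24.60 ✗.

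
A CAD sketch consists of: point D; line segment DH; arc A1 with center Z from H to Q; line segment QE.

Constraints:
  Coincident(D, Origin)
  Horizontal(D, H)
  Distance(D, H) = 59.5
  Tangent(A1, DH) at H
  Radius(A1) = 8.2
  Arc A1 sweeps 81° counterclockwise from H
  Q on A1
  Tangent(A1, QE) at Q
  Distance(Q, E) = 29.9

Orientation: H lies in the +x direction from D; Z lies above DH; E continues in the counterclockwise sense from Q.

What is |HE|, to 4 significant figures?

38.62

On A1, H sits at bearing -90° from Z; an 81° counterclockwise sweep puts Q at bearing -9°, so Q = Z + 8.2·(cos -9°, sin -9°) = (67.60, 6.917). The tangent condition forces ZQ to be normal to QE, so QE runs along (−sin -9°, cos -9°); with |QE| = 29.9, E = (72.28, 36.45). Then |HE| = |E − H| = 38.62.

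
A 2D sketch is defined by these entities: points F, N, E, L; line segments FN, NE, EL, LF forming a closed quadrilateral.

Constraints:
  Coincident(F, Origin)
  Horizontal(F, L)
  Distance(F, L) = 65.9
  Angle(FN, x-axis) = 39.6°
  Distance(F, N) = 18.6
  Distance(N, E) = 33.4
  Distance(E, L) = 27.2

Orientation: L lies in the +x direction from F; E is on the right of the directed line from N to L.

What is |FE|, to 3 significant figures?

41.3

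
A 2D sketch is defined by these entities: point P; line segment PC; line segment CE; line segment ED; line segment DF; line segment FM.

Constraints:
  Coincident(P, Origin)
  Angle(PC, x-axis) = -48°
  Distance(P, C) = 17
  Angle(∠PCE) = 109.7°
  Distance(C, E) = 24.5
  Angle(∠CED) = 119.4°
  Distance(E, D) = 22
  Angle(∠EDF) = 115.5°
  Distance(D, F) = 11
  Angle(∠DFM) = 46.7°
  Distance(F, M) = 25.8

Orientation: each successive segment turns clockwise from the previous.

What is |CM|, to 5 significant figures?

23.962

P is at the origin; PC runs at -48.0° with length 17.0, so C = (11.375, -12.633). ∠PCE = 109.7° gives CE at -118.30° from the x-axis; with |CE| = 24.5, E = (-0.23994, -34.205). ∠CED = 119.4° gives ED at -178.90° from the x-axis; with |ED| = 22.0, D = (-22.236, -34.628). ∠EDF = 115.5° gives DF at 116.60° from the x-axis; with |DF| = 11.0, F = (-27.161, -24.792). ∠DFM = 46.7° gives FM at -16.700° from the x-axis; with |FM| = 25.8, M = (-2.4494, -32.206). Then |CM| = |M − C| = 23.962.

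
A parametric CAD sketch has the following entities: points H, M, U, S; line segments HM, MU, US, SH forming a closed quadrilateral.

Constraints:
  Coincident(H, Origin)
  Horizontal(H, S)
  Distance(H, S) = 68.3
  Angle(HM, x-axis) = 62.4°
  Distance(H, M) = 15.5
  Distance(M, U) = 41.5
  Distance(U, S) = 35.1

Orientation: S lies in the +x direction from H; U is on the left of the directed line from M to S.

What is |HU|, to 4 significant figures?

53.86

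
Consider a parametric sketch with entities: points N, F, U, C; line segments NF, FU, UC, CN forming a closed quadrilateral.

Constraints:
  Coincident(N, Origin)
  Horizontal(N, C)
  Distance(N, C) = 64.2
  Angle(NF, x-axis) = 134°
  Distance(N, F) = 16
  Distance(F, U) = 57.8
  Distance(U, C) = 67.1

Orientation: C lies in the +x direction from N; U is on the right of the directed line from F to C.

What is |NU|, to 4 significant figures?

43.23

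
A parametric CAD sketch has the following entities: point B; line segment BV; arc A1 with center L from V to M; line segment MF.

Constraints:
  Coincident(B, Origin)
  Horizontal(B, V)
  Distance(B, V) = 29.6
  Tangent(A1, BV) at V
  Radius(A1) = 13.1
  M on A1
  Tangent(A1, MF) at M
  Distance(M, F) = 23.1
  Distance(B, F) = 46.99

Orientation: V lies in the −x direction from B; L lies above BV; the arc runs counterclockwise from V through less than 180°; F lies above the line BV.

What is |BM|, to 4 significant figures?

24.87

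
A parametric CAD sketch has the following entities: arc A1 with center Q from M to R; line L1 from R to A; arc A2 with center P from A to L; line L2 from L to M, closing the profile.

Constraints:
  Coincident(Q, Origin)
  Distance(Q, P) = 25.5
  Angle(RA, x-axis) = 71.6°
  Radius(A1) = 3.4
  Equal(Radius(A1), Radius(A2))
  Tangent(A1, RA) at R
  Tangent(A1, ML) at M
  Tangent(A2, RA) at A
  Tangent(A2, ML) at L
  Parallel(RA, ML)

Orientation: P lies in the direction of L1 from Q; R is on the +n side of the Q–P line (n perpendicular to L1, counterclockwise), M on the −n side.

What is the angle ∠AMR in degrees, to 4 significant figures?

75.07°

Tangency of A1 to both parallel lines with radius 3.4 puts R and M at Q ± 3.4·n: R = (-3.226, 1.073), M = (3.226, -1.073). Equal radii place A and L the same way about P: A = P + 3.4·n = (4.823, 25.27), L = P − 3.4·n = (11.28, 23.12). Then cos ∠AMR = MA·MR / (|MA||MR|), giving 75.07°.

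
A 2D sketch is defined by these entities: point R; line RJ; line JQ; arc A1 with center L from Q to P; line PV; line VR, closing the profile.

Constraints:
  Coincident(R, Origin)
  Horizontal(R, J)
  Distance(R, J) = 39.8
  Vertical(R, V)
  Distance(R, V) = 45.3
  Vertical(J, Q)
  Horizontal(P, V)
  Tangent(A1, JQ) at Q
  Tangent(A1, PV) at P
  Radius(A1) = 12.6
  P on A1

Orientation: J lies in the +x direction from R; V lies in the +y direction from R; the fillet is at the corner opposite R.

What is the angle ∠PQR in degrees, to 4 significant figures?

84.41°

R is at the origin; R and J share the same y with |RJ| = 39.8 and J on the +x side, so J = (39.80, 0.000). RV is vertical with |RV| = 45.3 and V on the +y side, so V = (0.000, 45.30). The virtual corner opposite R is at (39.80, 45.30). Since A1 is tangent to JQ there, LQ ⟂ JQ and since A1 is tangent to PV there, LP ⟂ PV, with radius 12.6, so the center L sits 12.6 in from both sides at L = (27.20, 32.70). That places the tangent points at Q = (39.80, 32.70) on JQ and P = (27.20, 45.30) on PV. Then cos ∠PQR = QP·QR / (|QP||QR|), giving 84.41°.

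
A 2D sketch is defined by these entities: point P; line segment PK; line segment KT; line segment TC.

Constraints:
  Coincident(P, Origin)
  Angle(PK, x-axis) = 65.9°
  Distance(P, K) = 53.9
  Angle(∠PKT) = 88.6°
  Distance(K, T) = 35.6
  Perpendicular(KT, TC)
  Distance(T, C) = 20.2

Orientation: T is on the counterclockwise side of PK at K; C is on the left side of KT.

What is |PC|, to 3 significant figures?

48.1

P is at the origin; PK runs at 65.9° with length 53.9, so K = 53.9·(cos 65.9°, sin 65.9°) = (22.0, 49.2). ∠PKT = 88.6°, so KT runs at 65.9° + (180° − 88.6°) = 157° from the x-axis; with |KT| = 35.6, T = K + 35.6·(cos 157°, sin 157°) = (-10.8, 62.9). KT ⟂ TC; with |TC| = 20.2 on the left of KT, C = T + 20.2·(-0.386, -0.923) = (-18.6, 44.3). Then |PC| = |C − P| = 48.1.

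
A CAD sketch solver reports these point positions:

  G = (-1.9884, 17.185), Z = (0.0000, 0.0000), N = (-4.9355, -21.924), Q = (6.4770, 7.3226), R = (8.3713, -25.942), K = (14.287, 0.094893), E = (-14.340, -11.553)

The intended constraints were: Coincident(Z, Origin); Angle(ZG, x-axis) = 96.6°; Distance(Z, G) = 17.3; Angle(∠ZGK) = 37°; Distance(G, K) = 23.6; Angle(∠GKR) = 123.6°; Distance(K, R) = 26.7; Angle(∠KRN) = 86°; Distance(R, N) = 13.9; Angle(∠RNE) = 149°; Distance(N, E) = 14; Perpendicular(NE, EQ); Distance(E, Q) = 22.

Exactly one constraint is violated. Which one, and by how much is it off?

Distance(E, Q) = 22 — off by 6.10.

Z = (0.00, 0.00) ✓; ZG at 96.60° ✓; |ZG| = 17.30 ✓; ∠ZGK = 37.00° ✓; |GK| = 23.60 ✓; ∠GKR = 123.6° ✓; |KR| = 26.70 ✓; ∠KRN = 86.00° ✓; |RN| = 13.90 ✓; ∠RNE = 149.0° ✓; |NE| = 14.00 ✓; ∠(NE, EQ) = 90.00° ✓; |EQ| = 28.10 ✗.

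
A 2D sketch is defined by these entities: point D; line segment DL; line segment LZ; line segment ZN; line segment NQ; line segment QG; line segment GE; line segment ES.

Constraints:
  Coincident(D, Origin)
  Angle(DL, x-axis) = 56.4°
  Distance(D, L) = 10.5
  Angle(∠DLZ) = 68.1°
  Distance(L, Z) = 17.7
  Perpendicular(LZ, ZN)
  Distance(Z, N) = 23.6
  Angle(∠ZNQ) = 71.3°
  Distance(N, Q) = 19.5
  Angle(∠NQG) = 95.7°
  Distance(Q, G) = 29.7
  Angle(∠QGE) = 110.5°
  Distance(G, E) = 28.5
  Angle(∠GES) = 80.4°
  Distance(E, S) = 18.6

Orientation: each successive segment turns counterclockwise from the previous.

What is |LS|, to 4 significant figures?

33.64

D is at the origin; DL runs at 56.4° with length 10.5, so L = (5.811, 8.746). ∠DLZ = 68.1° gives LZ at 168.3° from the x-axis; with |LZ| = 17.7, Z = (-11.52, 12.34). The perpendicularity gives ZN at right angles to LZ, so ZN runs at -101.7°; with |ZN| = 23.6, N = (-16.31, -10.77). ∠ZNQ = 71.3° gives NQ at 7.000° from the x-axis; with |NQ| = 19.5, Q = (3.047, -8.398). ∠NQG = 95.7° gives QG at 91.30° from the x-axis; with |QG| = 29.7, G = (2.373, 21.29). ∠QGE = 110.5° gives GE at 160.8° from the x-axis; with |GE| = 28.5, E = (-24.54, 30.67). ∠GES = 80.4° gives ES at -99.60° from the x-axis; with |ES| = 18.6, S = (-27.64, 12.33). Then |LS| = |S − L| = 33.64.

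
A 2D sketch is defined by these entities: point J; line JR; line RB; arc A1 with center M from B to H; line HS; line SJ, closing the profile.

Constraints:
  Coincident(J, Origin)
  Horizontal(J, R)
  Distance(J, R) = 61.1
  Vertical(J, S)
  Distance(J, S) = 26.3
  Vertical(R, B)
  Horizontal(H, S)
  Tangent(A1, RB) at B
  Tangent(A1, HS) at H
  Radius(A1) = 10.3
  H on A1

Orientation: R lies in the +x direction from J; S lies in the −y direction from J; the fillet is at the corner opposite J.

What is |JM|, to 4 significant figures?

53.26

JS is vertical with |JS| = 26.3 and S on the −y side, so S = (0.000, -26.30). The virtual corner opposite J is at (61.10, -26.30). Since A1 is tangent to RB there, MB ⟂ RB and since A1 is tangent to HS there, MH ⟂ HS, with radius 10.3, so the center M sits 10.3 in from both sides at M = (50.80, -16.00). Then |JM| = |M − J| = 53.26.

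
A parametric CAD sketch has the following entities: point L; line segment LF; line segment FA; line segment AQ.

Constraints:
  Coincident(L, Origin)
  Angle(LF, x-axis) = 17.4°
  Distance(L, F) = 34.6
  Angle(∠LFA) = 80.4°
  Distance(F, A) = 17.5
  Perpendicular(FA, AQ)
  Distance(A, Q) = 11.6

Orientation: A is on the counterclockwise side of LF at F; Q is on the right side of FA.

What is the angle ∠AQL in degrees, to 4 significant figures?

14.39°

L is at the origin; LF runs at 17.4° with length 34.6, so F = 34.6·(cos 17.4°, sin 17.4°) = (33.02, 10.35). ∠LFA = 80.4°, so FA runs at 17.4° + (180° − 80.4°) = 117.0° from the x-axis; with |FA| = 17.5, A = F + 17.5·(cos 117.0°, sin 117.0°) = (25.07, 25.94). FA ⟂ AQ; with |AQ| = 11.6 on the right of FA, Q = A + 11.6·(0.8910, 0.4540) = (35.41, 31.21). Then cos ∠AQL = QA·QL / (|QA||QL|), giving 14.39°.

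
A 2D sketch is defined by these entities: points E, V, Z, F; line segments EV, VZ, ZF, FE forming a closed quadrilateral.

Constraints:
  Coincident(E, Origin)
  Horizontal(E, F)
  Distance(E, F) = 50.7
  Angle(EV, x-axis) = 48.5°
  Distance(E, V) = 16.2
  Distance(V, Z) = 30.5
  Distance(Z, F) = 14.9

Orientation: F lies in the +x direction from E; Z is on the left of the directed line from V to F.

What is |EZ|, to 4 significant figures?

42.80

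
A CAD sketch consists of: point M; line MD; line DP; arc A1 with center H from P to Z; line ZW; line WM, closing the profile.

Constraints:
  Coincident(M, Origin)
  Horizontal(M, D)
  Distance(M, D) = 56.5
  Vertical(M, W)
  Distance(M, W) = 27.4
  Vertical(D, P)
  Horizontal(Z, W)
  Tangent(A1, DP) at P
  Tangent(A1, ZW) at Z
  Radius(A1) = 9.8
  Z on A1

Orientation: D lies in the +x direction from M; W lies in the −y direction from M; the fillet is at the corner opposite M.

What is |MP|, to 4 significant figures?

59.18

M is at the origin; M and D share the same y with |MD| = 56.5 and D on the +x side, so D = (56.50, 0.000). MW is vertical with |MW| = 27.4 and W on the −y side, so W = (0.000, -27.40). The virtual corner opposite M is at (56.50, -27.40). Tangency of A1 to DP means the radius HP is perpendicular to DP and since A1 is tangent to ZW there, HZ ⟂ ZW, with radius 9.8, so the center H sits 9.8 in from both sides at H = (46.70, -17.60). That places the tangent points at P = (56.50, -17.60) on DP and Z = (46.70, -27.40) on ZW. Then |MP| = |P − M| = 59.18.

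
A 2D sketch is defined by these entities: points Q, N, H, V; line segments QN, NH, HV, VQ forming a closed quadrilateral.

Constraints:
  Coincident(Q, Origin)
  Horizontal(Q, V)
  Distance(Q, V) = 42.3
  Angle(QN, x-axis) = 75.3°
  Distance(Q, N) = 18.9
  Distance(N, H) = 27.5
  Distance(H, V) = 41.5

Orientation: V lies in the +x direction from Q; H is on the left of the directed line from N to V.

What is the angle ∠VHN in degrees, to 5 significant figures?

71.142°

Checks: Q.y = 0.00, V.y = 0.00 ✓; |NH| = 27.50 ✓; |HV| = 41.50 ✓.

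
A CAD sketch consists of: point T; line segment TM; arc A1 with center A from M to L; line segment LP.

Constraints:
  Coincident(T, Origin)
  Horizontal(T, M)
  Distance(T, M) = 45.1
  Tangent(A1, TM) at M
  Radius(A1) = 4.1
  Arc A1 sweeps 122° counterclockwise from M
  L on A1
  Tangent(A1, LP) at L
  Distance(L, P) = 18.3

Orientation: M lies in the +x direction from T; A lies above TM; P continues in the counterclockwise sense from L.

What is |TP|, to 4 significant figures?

44.57

T is at the origin; TM is horizontal with |TM| = 45.1 and M on the +x side, so M = (45.10, 0.000). Tangency of A1 to TM means the radius AM is perpendicular to TM, so A = M + (0, 4.1) = (45.10, 4.100). On A1, M sits at bearing -90° from A; a 122° counterclockwise sweep puts L at bearing 32°, so L = A + 4.1·(cos 32°, sin 32°) = (48.58, 6.273). Since A1 is tangent to LP there, AL ⟂ LP, so LP runs along (−sin 32°, cos 32°); with |LP| = 18.3, P = (38.88, 21.79). Then |TP| = |P − T| = 44.57.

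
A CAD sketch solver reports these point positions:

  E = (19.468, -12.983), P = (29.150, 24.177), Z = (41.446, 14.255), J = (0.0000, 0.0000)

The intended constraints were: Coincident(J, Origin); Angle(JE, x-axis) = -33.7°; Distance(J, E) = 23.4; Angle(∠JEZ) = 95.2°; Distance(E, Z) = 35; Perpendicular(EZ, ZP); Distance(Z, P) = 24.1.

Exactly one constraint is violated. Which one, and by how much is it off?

Distance(Z, P) = 24.1 — off by 8.30.

J = (0.00, 0.00) ✓; JE at -33.70° ✓; |JE| = 23.40 ✓; ∠JEZ = 95.20° ✓; |EZ| = 35.00 ✓; ∠(EZ, ZP) = 90.00° ✓; |ZP| = 15.80 ✗.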